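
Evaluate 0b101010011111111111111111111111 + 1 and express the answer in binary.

The trailing 23 digits are 1 (max in base 2), so adding 1 cascades: they roll to 0 and the next digit up increments.

0b101010100000000000000000000000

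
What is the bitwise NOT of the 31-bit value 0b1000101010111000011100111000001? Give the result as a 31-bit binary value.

0b0111010101000111100011000111110

Invert each bit: 1000101010111000011100111000001 → 0111010101000111100011000111110.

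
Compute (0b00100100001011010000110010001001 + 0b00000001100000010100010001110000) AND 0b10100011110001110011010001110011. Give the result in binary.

0b100001100001100001000001110001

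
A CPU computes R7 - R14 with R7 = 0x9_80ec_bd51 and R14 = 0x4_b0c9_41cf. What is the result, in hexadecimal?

0x4d0237b82

Subtract column by column in base 16:
  1-f → 2 (borrow)
  5-c-1 → 8 (borrow)
  d-1-1 → b
  b-4 → 7
  c-9 → 3
  e-c → 2
  0-0 → 0
  8-b → d (borrow)
  9-4-1 → 4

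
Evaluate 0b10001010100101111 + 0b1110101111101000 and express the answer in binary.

Add column by column in base 2, right to left:
  1+0 = 1
  1+0 = 1
  1+0 = 1
  1+1 = 0 carry 1
  0+0+1 = 1
  1+1 = 0 carry 1
  0+1+1 = 0 carry 1
  0+1+1 = 0 carry 1
  1+1+1 = 1 carry 1
  0+1+1 = 0 carry 1
  1+0+1 = 0 carry 1
  0+1+1 = 0 carry 1
  1+0+1 = 0 carry 1
  0+1+1 = 0 carry 1
  0+1+1 = 0 carry 1
  0+1+1 = 0 carry 1
  1+0+1 = 0 carry 1
  final carry 1

0b100000000100010111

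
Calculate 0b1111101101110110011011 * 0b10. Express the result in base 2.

Multiply each base-2 digit by 2, carrying:
  1×2 = 2 → write 0 carry 1
  1×2+1 = 3 → write 1 carry 1
  0×2+1 = 1 → write 1
  1×2 = 2 → write 0 carry 1
  1×2+1 = 3 → write 1 carry 1
  0×2+1 = 1 → write 1
  0×2 = 0 → write 0
  1×2 = 2 → write 0 carry 1
  1×2+1 = 3 → write 1 carry 1
  0×2+1 = 1 → write 1
  1×2 = 2 → write 0 carry 1
  1×2+1 = 3 → write 1 carry 1
  1×2+1 = 3 → write 1 carry 1
  0×2+1 = 1 → write 1
  1×2 = 2 → write 0 carry 1
  1×2+1 = 3 → write 1 carry 1
  0×2+1 = 1 → write 1
  1×2 = 2 → write 0 carry 1
  1×2+1 = 3 → write 1 carry 1
  1×2+1 = 3 → write 1 carry 1
  1×2+1 = 3 → write 1 carry 1
  1×2+1 = 3 → write 1 carry 1
  remaining carry: 1

0b11111011011101100110110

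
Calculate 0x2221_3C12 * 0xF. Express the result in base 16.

0x1FFF2850E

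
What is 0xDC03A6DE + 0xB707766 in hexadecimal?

0xE7741E44

Add column by column in base 16, right to left:
  E+6 = 4 carry 1
  D+6+1 = 4 carry 1
  6+7+1 = E
  A+7 = 1 carry 1
  3+0+1 = 4
  0+7 = 7
  C+B = 7 carry 1
  D+0+1 = E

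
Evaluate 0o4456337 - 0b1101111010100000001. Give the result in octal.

0o2663736

0b1101111010100000001 = 0o1572401 in octal.
Subtract column by column in base 8:
  7-1 → 6
  3-0 → 3
  3-4 → 7 (borrow)
  6-2-1 → 3
  5-7 → 6 (borrow)
  4-5-1 → 6 (borrow)
  4-1-1 → 2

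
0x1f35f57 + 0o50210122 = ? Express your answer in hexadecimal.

0o50210122 = 0xa11052 in hexadecimal.
Add column by column in base 16, right to left:
  7+2 = 9
  5+5 = a
  f+0 = f
  5+1 = 6
  3+1 = 4
  f+a = 9 carry 1
  1+0+1 = 2

0x2946fa9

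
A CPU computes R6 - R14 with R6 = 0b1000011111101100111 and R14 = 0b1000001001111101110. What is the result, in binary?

0b10101101111001

Subtract column by column in base 2:
  1-0 → 1
  1-1 → 0
  1-1 → 0
  0-1 → 1 (borrow)
  0-0-1 → 1 (borrow)
  1-1-1 → 1 (borrow)
  1-1-1 → 1 (borrow)
  0-1-1 → 0 (borrow)
  1-1-1 → 1 (borrow)
  1-1-1 → 1 (borrow)
  1-0-1 → 0
  1-0 → 1
  1-1 → 0
  1-0 → 1
  0-0 → 0
  0-0 → 0
  0-0 → 0
  0-0 → 0
  1-1 → 0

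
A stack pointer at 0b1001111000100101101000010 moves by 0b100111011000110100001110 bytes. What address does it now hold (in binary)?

0b1110110011101100001010000

Add column by column in base 2, right to left:
  0+0 = 0
  1+1 = 0 carry 1
  0+1+1 = 0 carry 1
  0+1+1 = 0 carry 1
  0+0+1 = 1
  0+0 = 0
  1+0 = 1
  0+0 = 0
  1+1 = 0 carry 1
  1+0+1 = 0 carry 1
  0+1+1 = 0 carry 1
  1+1+1 = 1 carry 1
  0+0+1 = 1
  0+0 = 0
  1+0 = 1
  0+1 = 1
  0+1 = 1
  0+0 = 0
  1+1 = 0 carry 1
  1+1+1 = 1 carry 1
  1+1+1 = 1 carry 1
  1+0+1 = 0 carry 1
  0+0+1 = 1
  0+1 = 1
  1+0 = 1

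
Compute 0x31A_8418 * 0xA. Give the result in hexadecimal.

0x1F0928F0

Multiply each base-16 digit by 10, carrying:
  8×10 = 80 → write 0 carry 5
  1×10+5 = 15 → write F
  4×10 = 40 → write 8 carry 2
  8×10+2 = 82 → write 2 carry 5
  A×10+5 = 105 → write 9 carry 6
  1×10+6 = 16 → write 0 carry 1
  3×10+1 = 31 → write F carry 1
  remaining carry: 1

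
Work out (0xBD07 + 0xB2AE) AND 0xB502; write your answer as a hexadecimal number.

Add column by column in base 16, right to left:
  7+E = 5 carry 1
  0+A+1 = B
  D+2 = F
  B+B = 6 carry 1
  final carry 1
Sum = 0x16FB5; now AND with 0xB502:
  1&0=0, 6&B=2, F&5=5, B&0=0, 5&2=0

0x2500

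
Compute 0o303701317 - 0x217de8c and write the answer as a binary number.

0b111101111010010001000011

0o303701317 = 0b11000011111000001011001111 in binary.
0x217de8c = 0b10000101111101111010001100 in binary.
Subtract column by column in base 2:
  1-0 → 1
  1-0 → 1
  1-1 → 0
  1-1 → 0
  0-0 → 0
  0-0 → 0
  1-0 → 1
  1-1 → 0
  0-0 → 0
  1-1 → 0
  0-1 → 1 (borrow)
  0-1-1 → 0 (borrow)
  0-1-1 → 0 (borrow)
  0-0-1 → 1 (borrow)
  0-1-1 → 0 (borrow)
  1-1-1 → 1 (borrow)
  1-1-1 → 1 (borrow)
  1-1-1 → 1 (borrow)
  1-1-1 → 1 (borrow)
  1-0-1 → 0
  0-1 → 1 (borrow)
  0-0-1 → 1 (borrow)
  0-0-1 → 1 (borrow)
  0-0-1 → 1 (borrow)
  1-0-1 → 0
  1-1 → 0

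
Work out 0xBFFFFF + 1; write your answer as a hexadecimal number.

The trailing 5 digits are F (max in base 16), so adding 1 cascades: they roll to 0 and the next digit up increments.

0xC00000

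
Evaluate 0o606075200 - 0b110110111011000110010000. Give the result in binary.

0o606075200 = 0b110000110000111101010000000 in binary.
Subtract column by column in base 2:
  0-0 → 0
  0-0 → 0
  0-0 → 0
  0-0 → 0
  0-1 → 1 (borrow)
  0-0-1 → 1 (borrow)
  0-0-1 → 1 (borrow)
  1-1-1 → 1 (borrow)
  0-1-1 → 0 (borrow)
  1-0-1 → 0
  0-0 → 0
  1-0 → 1
  1-1 → 0
  1-1 → 0
  1-0 → 1
  0-1 → 1 (borrow)
  0-1-1 → 0 (borrow)
  0-1-1 → 0 (borrow)
  0-0-1 → 1 (borrow)
  1-1-1 → 1 (borrow)
  1-1-1 → 1 (borrow)
  0-0-1 → 1 (borrow)
  0-1-1 → 0 (borrow)
  0-1-1 → 0 (borrow)
  0-0-1 → 1 (borrow)
  1-0-1 → 0
  1-0 → 1

0b101001111001100100011110000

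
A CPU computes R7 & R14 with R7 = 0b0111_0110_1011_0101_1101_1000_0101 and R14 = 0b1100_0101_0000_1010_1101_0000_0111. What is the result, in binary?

0b0100010000000000110100000101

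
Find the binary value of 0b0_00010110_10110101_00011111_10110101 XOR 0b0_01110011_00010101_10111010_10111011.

0b001100101101000001010010100001110

XOR bit by bit (1 where the bits differ):
  000010110101101010001111110110101
^ 001110011000101011011101010111011
= 001100101101000001010010100001110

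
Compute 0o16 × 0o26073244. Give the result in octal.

Multiply each base-8 digit by 14, carrying:
  4×14 = 56 → write 0 carry 7
  4×14+7 = 63 → write 7 carry 7
  2×14+7 = 35 → write 3 carry 4
  3×14+4 = 46 → write 6 carry 5
  7×14+5 = 103 → write 7 carry 12
  0×14+12 = 12 → write 4 carry 1
  6×14+1 = 85 → write 5 carry 10
  2×14+10 = 38 → write 6 carry 4
  remaining carry: 4

0o465476370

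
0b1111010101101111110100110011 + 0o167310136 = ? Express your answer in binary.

0b10001001101001000110110010001

0o167310136 = 0b1110111011001000001011110 in binary.
Add column by column in base 2, right to left:
  1+0 = 1
  1+1 = 0 carry 1
  0+1+1 = 0 carry 1
  0+1+1 = 0 carry 1
  1+1+1 = 1 carry 1
  1+0+1 = 0 carry 1
  0+1+1 = 0 carry 1
  0+0+1 = 1
  1+0 = 1
  0+0 = 0
  1+0 = 1
  1+0 = 1
  1+1 = 0 carry 1
  1+0+1 = 0 carry 1
  1+0+1 = 0 carry 1
  1+1+1 = 1 carry 1
  0+1+1 = 0 carry 1
  1+0+1 = 0 carry 1
  1+1+1 = 1 carry 1
  0+1+1 = 0 carry 1
  1+1+1 = 1 carry 1
  0+0+1 = 1
  1+1 = 0 carry 1
  0+1+1 = 0 carry 1
  1+1+1 = 1 carry 1
  1+0+1 = 0 carry 1
  1+0+1 = 0 carry 1
  1+0+1 = 0 carry 1
  final carry 1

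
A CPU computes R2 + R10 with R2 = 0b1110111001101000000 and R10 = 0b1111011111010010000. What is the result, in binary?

Add column by column in base 2, right to left:
  0+0 = 0
  0+0 = 0
  0+0 = 0
  0+0 = 0
  0+1 = 1
  0+0 = 0
  1+0 = 1
  0+1 = 1
  1+0 = 1
  1+1 = 0 carry 1
  0+1+1 = 0 carry 1
  0+1+1 = 0 carry 1
  1+1+1 = 1 carry 1
  1+1+1 = 1 carry 1
  1+0+1 = 0 carry 1
  0+1+1 = 0 carry 1
  1+1+1 = 1 carry 1
  1+1+1 = 1 carry 1
  1+1+1 = 1 carry 1
  final carry 1

0b11110011000111010000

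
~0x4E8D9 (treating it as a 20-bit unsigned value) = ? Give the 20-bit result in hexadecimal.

Each hex digit d becomes F−d:
  4→B, E→1, 8→7, D→2, 9→6

0xB1726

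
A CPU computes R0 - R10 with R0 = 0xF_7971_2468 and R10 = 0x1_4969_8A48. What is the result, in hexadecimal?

Subtract column by column in base 16:
  8-8 → 0
  6-4 → 2
  4-A → A (borrow)
  2-8-1 → 9 (borrow)
  1-9-1 → 7 (borrow)
  7-6-1 → 0
  9-9 → 0
  7-4 → 3
  F-1 → E

0xE30079A20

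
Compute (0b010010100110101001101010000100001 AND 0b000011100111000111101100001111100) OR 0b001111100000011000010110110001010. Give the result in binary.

0b1111100110011001111110110101010

0b010010100110101001101010000100001 AND 0b000011100111000111101100001111100 = 0b000010100110000001101000000100000.
Then OR with 0b001111100000011000010110110001010.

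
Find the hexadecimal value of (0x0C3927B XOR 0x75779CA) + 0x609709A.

First 0x0C3927B XOR 0x75779CA = 0x794EBB1.
Add column by column in base 16, right to left:
  1+A = B
  B+9 = 4 carry 1
  B+0+1 = C
  E+7 = 5 carry 1
  4+9+1 = E
  9+0 = 9
  7+6 = D

0xD9E5C4B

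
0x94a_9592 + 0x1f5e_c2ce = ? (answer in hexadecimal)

Add column by column in base 16, right to left:
  2+e = 0 carry 1
  9+c+1 = 6 carry 1
  5+2+1 = 8
  9+c = 5 carry 1
  a+e+1 = 9 carry 1
  4+5+1 = a
  9+f = 8 carry 1
  0+1+1 = 2

0x28a95860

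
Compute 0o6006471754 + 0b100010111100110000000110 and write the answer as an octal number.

0o6051437762

0b100010111100110000000110 = 0o42746006 in octal.
Add column by column in base 8, right to left:
  4+6 = 2 carry 1
  5+0+1 = 6
  7+0 = 7
  1+6 = 7
  7+4 = 3 carry 1
  4+7+1 = 4 carry 1
  6+2+1 = 1 carry 1
  0+4+1 = 5
  0+0 = 0
  6+0 = 6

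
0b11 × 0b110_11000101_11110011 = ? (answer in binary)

Multiply each base-2 digit by 3, carrying:
  1×3 = 3 → write 1 carry 1
  1×3+1 = 4 → write 0 carry 2
  0×3+2 = 2 → write 0 carry 1
  0×3+1 = 1 → write 1
  1×3 = 3 → write 1 carry 1
  1×3+1 = 4 → write 0 carry 2
  1×3+2 = 5 → write 1 carry 2
  1×3+2 = 5 → write 1 carry 2
  1×3+2 = 5 → write 1 carry 2
  0×3+2 = 2 → write 0 carry 1
  1×3+1 = 4 → write 0 carry 2
  0×3+2 = 2 → write 0 carry 1
  0×3+1 = 1 → write 1
  0×3 = 0 → write 0
  1×3 = 3 → write 1 carry 1
  1×3+1 = 4 → write 0 carry 2
  0×3+2 = 2 → write 0 carry 1
  1×3+1 = 4 → write 0 carry 2
  1×3+2 = 5 → write 1 carry 2
  remaining carry: 10

0b101000101000111011001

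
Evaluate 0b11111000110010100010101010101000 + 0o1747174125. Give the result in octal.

0o41031621375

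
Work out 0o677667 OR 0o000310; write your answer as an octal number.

OR each oct digit independently (no carries):
  6|0=6, 7|0=7, 7|0=7, 6|3=7, 6|1=7, 7|0=7

0o677777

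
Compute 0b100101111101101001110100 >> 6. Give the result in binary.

0b100101111101101001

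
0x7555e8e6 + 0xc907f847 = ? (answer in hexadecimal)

0x13e5de12d

Add column by column in base 16, right to left:
  6+7 = d
  e+4 = 2 carry 1
  8+8+1 = 1 carry 1
  e+f+1 = e carry 1
  5+7+1 = d
  5+0 = 5
  5+9 = e
  7+c = 3 carry 1
  final carry 1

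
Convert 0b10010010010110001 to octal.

Group the bits in threes: 010 010 010 010 110 001 → 222261.

0o222261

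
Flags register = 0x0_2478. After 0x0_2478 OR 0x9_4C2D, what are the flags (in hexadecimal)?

0x96C7D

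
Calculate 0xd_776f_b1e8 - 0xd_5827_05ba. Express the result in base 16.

0x1f48ac2e

Subtract column by column in base 16:
  8-a → e (borrow)
  e-b-1 → 2
  1-5 → c (borrow)
  b-0-1 → a
  f-7 → 8
  6-2 → 4
  7-8 → f (borrow)
  7-5-1 → 1
  d-d → 0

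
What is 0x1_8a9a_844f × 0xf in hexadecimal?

Multiply each base-16 digit by 15, carrying:
  f×15 = 225 → write 1 carry 14
  4×15+14 = 74 → write a carry 4
  4×15+4 = 64 → write 0 carry 4
  8×15+4 = 124 → write c carry 7
  a×15+7 = 157 → write d carry 9
  9×15+9 = 144 → write 0 carry 9
  a×15+9 = 159 → write f carry 9
  8×15+9 = 129 → write 1 carry 8
  1×15+8 = 23 → write 7 carry 1
  remaining carry: 1

0x171f0dc0a1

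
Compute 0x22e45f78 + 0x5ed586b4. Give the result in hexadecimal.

0x81b9e62c

Add column by column in base 16, right to left:
  8+4 = c
  7+b = 2 carry 1
  f+6+1 = 6 carry 1
  5+8+1 = e
  4+5 = 9
  e+d = b carry 1
  2+e+1 = 1 carry 1
  2+5+1 = 8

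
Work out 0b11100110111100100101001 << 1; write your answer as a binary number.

Left shift by 1: append 1 zero bit.

0b111001101111001001010010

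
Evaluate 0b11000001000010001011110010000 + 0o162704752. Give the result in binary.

0b11001111011001010000101111010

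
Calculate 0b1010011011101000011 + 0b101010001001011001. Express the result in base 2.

Add column by column in base 2, right to left:
  1+1 = 0 carry 1
  1+0+1 = 0 carry 1
  0+0+1 = 1
  0+1 = 1
  0+1 = 1
  0+0 = 0
  1+1 = 0 carry 1
  0+0+1 = 1
  1+0 = 1
  1+1 = 0 carry 1
  1+0+1 = 0 carry 1
  0+0+1 = 1
  1+0 = 1
  1+1 = 0 carry 1
  0+0+1 = 1
  0+1 = 1
  1+0 = 1
  0+1 = 1
  1+0 = 1

0b1111101100110011100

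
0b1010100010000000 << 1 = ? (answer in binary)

Left shift by 1: append 1 zero bit.

0b10101000100000000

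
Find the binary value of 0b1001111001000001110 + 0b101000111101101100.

Add column by column in base 2, right to left:
  0+0 = 0
  1+0 = 1
  1+1 = 0 carry 1
  1+1+1 = 1 carry 1
  0+0+1 = 1
  0+1 = 1
  0+1 = 1
  0+0 = 0
  0+1 = 1
  1+1 = 0 carry 1
  0+1+1 = 0 carry 1
  0+1+1 = 0 carry 1
  1+0+1 = 0 carry 1
  1+0+1 = 0 carry 1
  1+0+1 = 0 carry 1
  1+1+1 = 1 carry 1
  0+0+1 = 1
  0+1 = 1
  1+0 = 1

0b1111000000101111010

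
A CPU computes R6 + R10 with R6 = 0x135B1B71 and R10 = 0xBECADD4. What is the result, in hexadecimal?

0x1F47C945

Add column by column in base 16, right to left:
  1+4 = 5
  7+D = 4 carry 1
  B+D+1 = 9 carry 1
  1+A+1 = C
  B+C = 7 carry 1
  5+E+1 = 4 carry 1
  3+B+1 = F
  1+0 = 1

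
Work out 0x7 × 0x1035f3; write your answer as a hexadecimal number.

0x7179a5

Multiply each base-16 digit by 7, carrying:
  3×7 = 21 → write 5 carry 1
  f×7+1 = 106 → write a carry 6
  5×7+6 = 41 → write 9 carry 2
  3×7+2 = 23 → write 7 carry 1
  0×7+1 = 1 → write 1
  1×7 = 7 → write 7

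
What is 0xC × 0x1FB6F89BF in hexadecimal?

0x17C93A74F4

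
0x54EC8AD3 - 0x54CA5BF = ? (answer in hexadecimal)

0x4F9FE514

Subtract column by column in base 16:
  3-F → 4 (borrow)
  D-B-1 → 1
  A-5 → 5
  8-A → E (borrow)
  C-C-1 → F (borrow)
  E-4-1 → 9
  4-5 → F (borrow)
  5-0-1 → 4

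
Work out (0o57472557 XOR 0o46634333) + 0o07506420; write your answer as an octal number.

First 0o57472557 XOR 0o46634333 = 0o11246664.
Add column by column in base 8, right to left:
  4+0 = 4
  6+2 = 0 carry 1
  6+4+1 = 3 carry 1
  6+6+1 = 5 carry 1
  4+0+1 = 5
  2+5 = 7
  1+7 = 0 carry 1
  1+0+1 = 2

0o20755304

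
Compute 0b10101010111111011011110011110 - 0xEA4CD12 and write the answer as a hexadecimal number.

0b10101010111111011011110011110 = 0x155FB79E in hexadecimal.
Subtract column by column in base 16:
  E-2 → C
  9-1 → 8
  7-D → A (borrow)
  B-C-1 → E (borrow)
  F-4-1 → A
  5-A → B (borrow)
  5-E-1 → 6 (borrow)
  1-0-1 → 0

0x6BAEA8C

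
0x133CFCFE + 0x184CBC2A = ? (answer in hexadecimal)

0x2B89B928

Add column by column in base 16, right to left:
  E+A = 8 carry 1
  F+2+1 = 2 carry 1
  C+C+1 = 9 carry 1
  F+B+1 = B carry 1
  C+C+1 = 9 carry 1
  3+4+1 = 8
  3+8 = B
  1+1 = 2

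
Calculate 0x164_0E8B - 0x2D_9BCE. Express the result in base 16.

0x13672BD

Subtract column by column in base 16:
  B-E → D (borrow)
  8-C-1 → B (borrow)
  E-B-1 → 2
  0-9 → 7 (borrow)
  4-D-1 → 6 (borrow)
  6-2-1 → 3
  1-0 → 1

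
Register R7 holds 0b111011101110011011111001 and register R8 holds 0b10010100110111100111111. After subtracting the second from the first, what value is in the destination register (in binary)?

0b101001000111011110111010

Subtract column by column in base 2:
  1-1 → 0
  0-1 → 1 (borrow)
  0-1-1 → 0 (borrow)
  1-1-1 → 1 (borrow)
  1-1-1 → 1 (borrow)
  1-1-1 → 1 (borrow)
  1-0-1 → 0
  1-0 → 1
  0-1 → 1 (borrow)
  1-1-1 → 1 (borrow)
  1-1-1 → 1 (borrow)
  0-1-1 → 0 (borrow)
  0-0-1 → 1 (borrow)
  1-1-1 → 1 (borrow)
  1-1-1 → 1 (borrow)
  1-0-1 → 0
  0-0 → 0
  1-1 → 0
  1-0 → 1
  1-1 → 0
  0-0 → 0
  1-0 → 1
  1-1 → 0
  1-0 → 1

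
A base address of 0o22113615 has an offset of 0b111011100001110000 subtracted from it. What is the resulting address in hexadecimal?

0x44DF1D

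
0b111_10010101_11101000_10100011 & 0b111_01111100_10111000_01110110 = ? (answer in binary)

0b111000101001010100000100010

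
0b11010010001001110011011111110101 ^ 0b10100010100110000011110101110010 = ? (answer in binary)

0b01110000101111110000101010000111

XOR bit by bit (1 where the bits differ):
  11010010001001110011011111110101
^ 10100010100110000011110101110010
= 01110000101111110000101010000111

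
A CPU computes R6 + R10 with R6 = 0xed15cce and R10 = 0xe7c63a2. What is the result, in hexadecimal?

Add column by column in base 16, right to left:
  e+2 = 0 carry 1
  c+a+1 = 7 carry 1
  c+3+1 = 0 carry 1
  5+6+1 = c
  1+c = d
  d+7 = 4 carry 1
  e+e+1 = d carry 1
  final carry 1

0x1d4dc070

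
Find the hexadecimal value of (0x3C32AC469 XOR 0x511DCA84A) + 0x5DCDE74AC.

First 0x3C32AC469 XOR 0x511DCA84A = 0x6D2F66C23.
Add column by column in base 16, right to left:
  3+C = F
  2+A = C
  C+4 = 0 carry 1
  6+7+1 = E
  6+E = 4 carry 1
  F+D+1 = D carry 1
  2+C+1 = F
  D+D = A carry 1
  6+5+1 = C

0xCAFD4E0CF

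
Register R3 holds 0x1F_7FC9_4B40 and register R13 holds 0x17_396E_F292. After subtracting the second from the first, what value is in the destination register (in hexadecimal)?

0x8465A58AE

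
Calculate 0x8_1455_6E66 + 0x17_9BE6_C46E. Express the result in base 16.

0x1FB03C32D4

Add column by column in base 16, right to left:
  6+E = 4 carry 1
  6+6+1 = D
  E+4 = 2 carry 1
  6+C+1 = 3 carry 1
  5+6+1 = C
  5+E = 3 carry 1
  4+B+1 = 0 carry 1
  1+9+1 = B
  8+7 = F
  0+1 = 1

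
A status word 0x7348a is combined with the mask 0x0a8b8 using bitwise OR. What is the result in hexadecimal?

OR each hex digit independently (no carries):
  7|0=7, 3|a=b, 4|8=c, 8|b=b, a|8=a

0x7bcba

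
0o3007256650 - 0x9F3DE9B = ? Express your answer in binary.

0b1110001010010111111100001101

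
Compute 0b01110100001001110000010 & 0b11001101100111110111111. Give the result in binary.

0b01000100000001110000010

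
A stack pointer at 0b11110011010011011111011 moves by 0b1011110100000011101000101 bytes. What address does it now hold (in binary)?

0b1111100111010111001000000

Add column by column in base 2, right to left:
  1+1 = 0 carry 1
  1+0+1 = 0 carry 1
  0+1+1 = 0 carry 1
  1+0+1 = 0 carry 1
  1+0+1 = 0 carry 1
  1+0+1 = 0 carry 1
  1+1+1 = 1 carry 1
  1+0+1 = 0 carry 1
  0+1+1 = 0 carry 1
  1+1+1 = 1 carry 1
  1+1+1 = 1 carry 1
  0+0+1 = 1
  0+0 = 0
  1+0 = 1
  0+0 = 0
  1+0 = 1
  1+0 = 1
  0+1 = 1
  0+0 = 0
  1+1 = 0 carry 1
  1+1+1 = 1 carry 1
  1+1+1 = 1 carry 1
  1+1+1 = 1 carry 1
  0+0+1 = 1
  0+1 = 1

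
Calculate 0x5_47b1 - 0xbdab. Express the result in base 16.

Subtract column by column in base 16:
  1-b → 6 (borrow)
  b-a-1 → 0
  7-d → a (borrow)
  4-b-1 → 8 (borrow)
  5-0-1 → 4

0x48a06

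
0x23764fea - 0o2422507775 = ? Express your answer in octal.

0o1712737755

0x23764fea = 0o4335447752 in octal.
Subtract column by column in base 8:
  2-5 → 5 (borrow)
  5-7-1 → 5 (borrow)
  7-7-1 → 7 (borrow)
  7-7-1 → 7 (borrow)
  4-0-1 → 3
  4-5 → 7 (borrow)
  5-2-1 → 2
  3-2 → 1
  3-4 → 7 (borrow)
  4-2-1 → 1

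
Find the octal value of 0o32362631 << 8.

8 bits is not a whole number of base-8 digits; in binary: 11010011110010110011001 << 8 = 1101001111001011001100100000000.

0o15171314400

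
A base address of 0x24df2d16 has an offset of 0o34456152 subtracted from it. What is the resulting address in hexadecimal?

0o34456152 = 0x725c6a in hexadecimal.
Subtract column by column in base 16:
  6-a → c (borrow)
  1-6-1 → a (borrow)
  d-c-1 → 0
  2-5 → d (borrow)
  f-2-1 → c
  d-7 → 6
  4-0 → 4
  2-0 → 2

0x246cd0ac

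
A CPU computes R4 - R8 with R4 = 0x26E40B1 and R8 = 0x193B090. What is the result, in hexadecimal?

Subtract column by column in base 16:
  1-0 → 1
  B-9 → 2
  0-0 → 0
  4-B → 9 (borrow)
  E-3-1 → A
  6-9 → D (borrow)
  2-1-1 → 0

0xDA9021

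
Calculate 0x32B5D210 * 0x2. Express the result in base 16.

Multiply each base-16 digit by 2, carrying:
  0×2 = 0 → write 0
  1×2 = 2 → write 2
  2×2 = 4 → write 4
  D×2 = 26 → write A carry 1
  5×2+1 = 11 → write B
  B×2 = 22 → write 6 carry 1
  2×2+1 = 5 → write 5
  3×2 = 6 → write 6

0x656BA420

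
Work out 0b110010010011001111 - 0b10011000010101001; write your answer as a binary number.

0b11111010000100110

Subtract column by column in base 2:
  1-1 → 0
  1-0 → 1
  1-0 → 1
  1-1 → 0
  0-0 → 0
  0-1 → 1 (borrow)
  1-0-1 → 0
  1-1 → 0
  0-0 → 0
  0-0 → 0
  1-0 → 1
  0-0 → 0
  0-1 → 1 (borrow)
  1-1-1 → 1 (borrow)
  0-0-1 → 1 (borrow)
  0-0-1 → 1 (borrow)
  1-1-1 → 1 (borrow)
  1-0-1 → 0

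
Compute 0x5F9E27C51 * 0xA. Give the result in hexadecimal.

0x3BC2D8DB2A

Multiply each base-16 digit by 10, carrying:
  1×10 = 10 → write A
  5×10 = 50 → write 2 carry 3
  C×10+3 = 123 → write B carry 7
  7×10+7 = 77 → write D carry 4
  2×10+4 = 24 → write 8 carry 1
  E×10+1 = 141 → write D carry 8
  9×10+8 = 98 → write 2 carry 6
  F×10+6 = 156 → write C carry 9
  5×10+9 = 59 → write B carry 3
  remaining carry: 3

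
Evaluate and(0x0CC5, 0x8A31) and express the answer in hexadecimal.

AND each hex digit independently (no carries):
  0&8=0, C&A=8, C&3=0, 5&1=1

0x0801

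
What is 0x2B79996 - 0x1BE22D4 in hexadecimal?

0xF976C2

Subtract column by column in base 16:
  6-4 → 2
  9-D → C (borrow)
  9-2-1 → 6
  9-2 → 7
  7-E → 9 (borrow)
  B-B-1 → F (borrow)
  2-1-1 → 0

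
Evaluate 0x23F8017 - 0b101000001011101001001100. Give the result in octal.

0o147542713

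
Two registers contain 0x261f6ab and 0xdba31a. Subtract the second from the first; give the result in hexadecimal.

0x1865391

Subtract column by column in base 16:
  b-a → 1
  a-1 → 9
  6-3 → 3
  f-a → 5
  1-b → 6 (borrow)
  6-d-1 → 8 (borrow)
  2-0-1 → 1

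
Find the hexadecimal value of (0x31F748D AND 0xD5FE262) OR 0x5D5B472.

0x5DFF472

0x31F748D AND 0xD5FE262 = 0x11F6000.
Then OR with 0x5D5B472.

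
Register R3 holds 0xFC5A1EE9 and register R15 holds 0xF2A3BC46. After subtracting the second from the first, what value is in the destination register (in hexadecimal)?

0x9B662A3

Subtract column by column in base 16:
  9-6 → 3
  E-4 → A
  E-C → 2
  1-B → 6 (borrow)
  A-3-1 → 6
  5-A → B (borrow)
  C-2-1 → 9
  F-F → 0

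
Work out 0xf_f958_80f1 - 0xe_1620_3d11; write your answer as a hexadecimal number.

Subtract column by column in base 16:
  1-1 → 0
  f-1 → e
  0-d → 3 (borrow)
  8-3-1 → 4
  8-0 → 8
  5-2 → 3
  9-6 → 3
  f-1 → e
  f-e → 1

0x1e33843e0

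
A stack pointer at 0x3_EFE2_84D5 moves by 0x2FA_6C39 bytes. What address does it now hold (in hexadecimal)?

0x3F2DCF10E

Add column by column in base 16, right to left:
  5+9 = E
  D+3 = 0 carry 1
  4+C+1 = 1 carry 1
  8+6+1 = F
  2+A = C
  E+F = D carry 1
  F+2+1 = 2 carry 1
  E+0+1 = F
  3+0 = 3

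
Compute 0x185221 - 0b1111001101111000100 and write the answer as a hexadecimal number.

0x10b65d

0b1111001101111000100 = 0x79bc4 in hexadecimal.
Subtract column by column in base 16:
  1-4 → d (borrow)
  2-c-1 → 5 (borrow)
  2-b-1 → 6 (borrow)
  5-9-1 → b (borrow)
  8-7-1 → 0
  1-0 → 1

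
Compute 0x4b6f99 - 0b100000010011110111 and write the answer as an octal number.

0x4b6f99 = 0o22667631 in octal.
0b100000010011110111 = 0o402367 in octal.
Subtract column by column in base 8:
  1-7 → 2 (borrow)
  3-6-1 → 4 (borrow)
  6-3-1 → 2
  7-2 → 5
  6-0 → 6
  6-4 → 2
  2-0 → 2
  2-0 → 2

0o22265242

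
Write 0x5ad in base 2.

Expand each hex digit to 4 bits: 5=0101 a=1010 d=1101.

0b10110101101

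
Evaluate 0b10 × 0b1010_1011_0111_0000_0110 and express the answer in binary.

0b101010110111000001100

Multiply each base-2 digit by 2, carrying:
  0×2 = 0 → write 0
  1×2 = 2 → write 0 carry 1
  1×2+1 = 3 → write 1 carry 1
  0×2+1 = 1 → write 1
  0×2 = 0 → write 0
  0×2 = 0 → write 0
  0×2 = 0 → write 0
  0×2 = 0 → write 0
  1×2 = 2 → write 0 carry 1
  1×2+1 = 3 → write 1 carry 1
  1×2+1 = 3 → write 1 carry 1
  0×2+1 = 1 → write 1
  1×2 = 2 → write 0 carry 1
  1×2+1 = 3 → write 1 carry 1
  0×2+1 = 1 → write 1
  1×2 = 2 → write 0 carry 1
  0×2+1 = 1 → write 1
  1×2 = 2 → write 0 carry 1
  0×2+1 = 1 → write 1
  1×2 = 2 → write 0 carry 1
  remaining carry: 1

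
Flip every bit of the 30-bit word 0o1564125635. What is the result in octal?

0o6213652142

Each oct digit d becomes 7−d:
  1→6, 5→2, 6→1, 4→3, 1→6, 2→5, 5→2, 6→1, 3→4, 5→2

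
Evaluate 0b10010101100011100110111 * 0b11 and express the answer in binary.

Multiply each base-2 digit by 3, carrying:
  1×3 = 3 → write 1 carry 1
  1×3+1 = 4 → write 0 carry 2
  1×3+2 = 5 → write 1 carry 2
  0×3+2 = 2 → write 0 carry 1
  1×3+1 = 4 → write 0 carry 2
  1×3+2 = 5 → write 1 carry 2
  0×3+2 = 2 → write 0 carry 1
  0×3+1 = 1 → write 1
  1×3 = 3 → write 1 carry 1
  1×3+1 = 4 → write 0 carry 2
  1×3+2 = 5 → write 1 carry 2
  0×3+2 = 2 → write 0 carry 1
  0×3+1 = 1 → write 1
  0×3 = 0 → write 0
  1×3 = 3 → write 1 carry 1
  1×3+1 = 4 → write 0 carry 2
  0×3+2 = 2 → write 0 carry 1
  1×3+1 = 4 → write 0 carry 2
  0×3+2 = 2 → write 0 carry 1
  1×3+1 = 4 → write 0 carry 2
  0×3+2 = 2 → write 0 carry 1
  0×3+1 = 1 → write 1
  1×3 = 3 → write 1 carry 1
  remaining carry: 1

0b111000000101010110100101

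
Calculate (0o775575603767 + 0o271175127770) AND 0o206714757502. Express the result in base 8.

Add column by column in base 8, right to left:
  7+0 = 7
  6+7 = 5 carry 1
  7+7+1 = 7 carry 1
  3+7+1 = 3 carry 1
  0+2+1 = 3
  6+1 = 7
  5+5 = 2 carry 1
  7+7+1 = 7 carry 1
  5+1+1 = 7
  5+1 = 6
  7+7 = 6 carry 1
  7+2+1 = 2 carry 1
  final carry 1
Sum = 0o1266772733757; now AND with 0o206714757502:
  1&0=0, 2&2=2, 6&0=0, 6&6=6, 7&7=7, 7&1=1, 2&4=0, 7&7=7, 3&5=1, 3&7=3, 7&5=5, 5&0=0, 7&2=2

0o206710713502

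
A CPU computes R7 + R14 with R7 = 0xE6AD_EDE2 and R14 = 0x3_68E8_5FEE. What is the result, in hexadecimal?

0x44F964DD0

Add column by column in base 16, right to left:
  2+E = 0 carry 1
  E+E+1 = D carry 1
  D+F+1 = D carry 1
  E+5+1 = 4 carry 1
  D+8+1 = 6 carry 1
  A+E+1 = 9 carry 1
  6+8+1 = F
  E+6 = 4 carry 1
  0+3+1 = 4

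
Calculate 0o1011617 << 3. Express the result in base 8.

0o10116170

Shifting left by 3 bits = 1 oct digit: append 1 zero.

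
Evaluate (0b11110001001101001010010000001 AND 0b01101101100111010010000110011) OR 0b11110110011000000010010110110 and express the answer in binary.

0b11110001001101001010010000001 AND 0b01101101100111010010000110011 = 0b01100001000101000010000000001.
Then OR with 0b11110110011000000010010110110.

0b11110111011101000010010110111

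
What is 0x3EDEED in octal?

0o17557355

Expand each hex digit to 4 bits: 3=0011 E=1110 D=1101 E=1110 E=1110 D=1101.
Group the bits in threes: 001 111 101 101 111 011 101 101 → 17557355.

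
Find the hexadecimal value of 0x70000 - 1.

0x6FFFF

The trailing 4 digits are 0, so subtracting 1 borrows through: they become F and the next digit up decrements.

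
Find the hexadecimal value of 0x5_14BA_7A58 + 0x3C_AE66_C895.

0x41C32142ED

Add column by column in base 16, right to left:
  8+5 = D
  5+9 = E
  A+8 = 2 carry 1
  7+C+1 = 4 carry 1
  A+6+1 = 1 carry 1
  B+6+1 = 2 carry 1
  4+E+1 = 3 carry 1
  1+A+1 = C
  5+C = 1 carry 1
  0+3+1 = 4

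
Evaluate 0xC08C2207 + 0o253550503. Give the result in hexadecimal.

0xC33AF34A

0o253550503 = 0x2AED143 in hexadecimal.
Add column by column in base 16, right to left:
  7+3 = A
  0+4 = 4
  2+1 = 3
  2+D = F
  C+E = A carry 1
  8+A+1 = 3 carry 1
  0+2+1 = 3
  C+0 = C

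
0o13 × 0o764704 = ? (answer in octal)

Multiply each base-8 digit by 11, carrying:
  4×11 = 44 → write 4 carry 5
  0×11+5 = 5 → write 5
  7×11 = 77 → write 5 carry 9
  4×11+9 = 53 → write 5 carry 6
  6×11+6 = 72 → write 0 carry 9
  7×11+9 = 86 → write 6 carry 10
  remaining carry: 12

0o12605554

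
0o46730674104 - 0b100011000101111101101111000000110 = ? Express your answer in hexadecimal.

0x1EA49A3E

0o46730674104 = 0x137637844 in hexadecimal.
0b100011000101111101101111000000110 = 0x118BEDE06 in hexadecimal.
Subtract column by column in base 16:
  4-6 → E (borrow)
  4-0-1 → 3
  8-E → A (borrow)
  7-D-1 → 9 (borrow)
  3-E-1 → 4 (borrow)
  6-B-1 → A (borrow)
  7-8-1 → E (borrow)
  3-1-1 → 1
  1-1 → 0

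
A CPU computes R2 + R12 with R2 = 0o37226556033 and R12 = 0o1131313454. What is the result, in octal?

Add column by column in base 8, right to left:
  3+4 = 7
  3+5 = 0 carry 1
  0+4+1 = 5
  6+3 = 1 carry 1
  5+1+1 = 7
  5+3 = 0 carry 1
  6+1+1 = 0 carry 1
  2+3+1 = 6
  2+1 = 3
  7+1 = 0 carry 1
  3+0+1 = 4

0o40360071507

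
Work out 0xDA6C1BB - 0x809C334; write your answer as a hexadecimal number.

Subtract column by column in base 16:
  B-4 → 7
  B-3 → 8
  1-3 → E (borrow)
  C-C-1 → F (borrow)
  6-9-1 → C (borrow)
  A-0-1 → 9
  D-8 → 5

0x59CFE87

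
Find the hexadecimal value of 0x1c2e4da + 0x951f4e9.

0xb14d9c3

Add column by column in base 16, right to left:
  a+9 = 3 carry 1
  d+e+1 = c carry 1
  4+4+1 = 9
  e+f = d carry 1
  2+1+1 = 4
  c+5 = 1 carry 1
  1+9+1 = b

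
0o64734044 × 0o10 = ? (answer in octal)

Multiply each base-8 digit by 8, carrying:
  4×8 = 32 → write 0 carry 4
  4×8+4 = 36 → write 4 carry 4
  0×8+4 = 4 → write 4
  4×8 = 32 → write 0 carry 4
  3×8+4 = 28 → write 4 carry 3
  7×8+3 = 59 → write 3 carry 7
  4×8+7 = 39 → write 7 carry 4
  6×8+4 = 52 → write 4 carry 6
  remaining carry: 6

0o647340440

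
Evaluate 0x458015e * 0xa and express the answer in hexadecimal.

Multiply each base-16 digit by 10, carrying:
  e×10 = 140 → write c carry 8
  5×10+8 = 58 → write a carry 3
  1×10+3 = 13 → write d
  0×10 = 0 → write 0
  8×10 = 80 → write 0 carry 5
  5×10+5 = 55 → write 7 carry 3
  4×10+3 = 43 → write b carry 2
  remaining carry: 2

0x2b700dac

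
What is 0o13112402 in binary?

0b1011001001010100000010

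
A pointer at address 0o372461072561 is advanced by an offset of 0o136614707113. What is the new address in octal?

Add column by column in base 8, right to left:
  1+3 = 4
  6+1 = 7
  5+1 = 6
  2+7 = 1 carry 1
  7+0+1 = 0 carry 1
  0+7+1 = 0 carry 1
  1+4+1 = 6
  6+1 = 7
  4+6 = 2 carry 1
  2+6+1 = 1 carry 1
  7+3+1 = 3 carry 1
  3+1+1 = 5

0o531276001674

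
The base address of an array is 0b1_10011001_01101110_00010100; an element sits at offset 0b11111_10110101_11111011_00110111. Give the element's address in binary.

0b100001010011110110100101001011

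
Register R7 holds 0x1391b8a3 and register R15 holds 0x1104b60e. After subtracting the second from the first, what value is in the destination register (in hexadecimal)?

0x28d0295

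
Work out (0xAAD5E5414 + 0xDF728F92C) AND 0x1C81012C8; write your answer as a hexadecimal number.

0x80000040

Add column by column in base 16, right to left:
  4+C = 0 carry 1
  1+2+1 = 4
  4+9 = D
  5+F = 4 carry 1
  E+8+1 = 7 carry 1
  5+2+1 = 8
  D+7 = 4 carry 1
  A+F+1 = A carry 1
  A+D+1 = 8 carry 1
  final carry 1
Sum = 0x18A4874D40; now AND with 0x1C81012C8:
  1&0=0, 8&1=0, A&C=8, 4&8=0, 8&1=0, 7&0=0, 4&1=0, D&2=0, 4&C=4, 0&8=0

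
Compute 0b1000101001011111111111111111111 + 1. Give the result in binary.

0b1000101001100000000000000000000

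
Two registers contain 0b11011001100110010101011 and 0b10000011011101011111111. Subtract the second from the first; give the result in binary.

0b1010110001000110101100

Subtract column by column in base 2:
  1-1 → 0
  1-1 → 0
  0-1 → 1 (borrow)
  1-1-1 → 1 (borrow)
  0-1-1 → 0 (borrow)
  1-1-1 → 1 (borrow)
  0-1-1 → 0 (borrow)
  1-1-1 → 1 (borrow)
  0-0-1 → 1 (borrow)
  0-1-1 → 0 (borrow)
  1-0-1 → 0
  1-1 → 0
  0-1 → 1 (borrow)
  0-1-1 → 0 (borrow)
  1-0-1 → 0
  1-1 → 0
  0-1 → 1 (borrow)
  0-0-1 → 1 (borrow)
  1-0-1 → 0
  1-0 → 1
  0-0 → 0
  1-0 → 1
  1-1 → 0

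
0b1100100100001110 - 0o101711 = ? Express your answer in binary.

0o101711 = 0b1000001111001001 in binary.
Subtract column by column in base 2:
  0-1 → 1 (borrow)
  1-0-1 → 0
  1-0 → 1
  1-1 → 0
  0-0 → 0
  0-0 → 0
  0-1 → 1 (borrow)
  0-1-1 → 0 (borrow)
  1-1-1 → 1 (borrow)
  0-1-1 → 0 (borrow)
  0-0-1 → 1 (borrow)
  1-0-1 → 0
  0-0 → 0
  0-0 → 0
  1-0 → 1
  1-1 → 0

0b100010101000101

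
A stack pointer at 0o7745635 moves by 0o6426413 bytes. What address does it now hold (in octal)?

0o16374250

Add column by column in base 8, right to left:
  5+3 = 0 carry 1
  3+1+1 = 5
  6+4 = 2 carry 1
  5+6+1 = 4 carry 1
  4+2+1 = 7
  7+4 = 3 carry 1
  7+6+1 = 6 carry 1
  final carry 1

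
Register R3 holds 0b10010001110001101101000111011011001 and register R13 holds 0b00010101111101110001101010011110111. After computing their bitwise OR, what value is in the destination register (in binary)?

0b10010101111101111101101111011111111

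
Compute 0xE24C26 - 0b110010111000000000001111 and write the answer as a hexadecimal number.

0x16CC17

0b110010111000000000001111 = 0xCB800F in hexadecimal.
Subtract column by column in base 16:
  6-F → 7 (borrow)
  2-0-1 → 1
  C-0 → C
  4-8 → C (borrow)
  2-B-1 → 6 (borrow)
  E-C-1 → 1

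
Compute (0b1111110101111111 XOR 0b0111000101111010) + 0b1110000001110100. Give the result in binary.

0b10110110001111001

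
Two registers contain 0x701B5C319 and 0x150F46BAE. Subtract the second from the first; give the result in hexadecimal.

Subtract column by column in base 16:
  9-E → B (borrow)
  1-A-1 → 6 (borrow)
  3-B-1 → 7 (borrow)
  C-6-1 → 5
  5-4 → 1
  B-F → C (borrow)
  1-0-1 → 0
  0-5 → B (borrow)
  7-1-1 → 5

0x5B0C1576B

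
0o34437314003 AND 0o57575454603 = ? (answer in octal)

0o14435014003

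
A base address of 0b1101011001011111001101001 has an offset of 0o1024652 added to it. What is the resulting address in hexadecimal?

0b1101011001011111001101001 = 0x1ACBE69 in hexadecimal.
0o1024652 = 0x429AA in hexadecimal.
Add column by column in base 16, right to left:
  9+A = 3 carry 1
  6+A+1 = 1 carry 1
  E+9+1 = 8 carry 1
  B+2+1 = E
  C+4 = 0 carry 1
  A+0+1 = B
  1+0 = 1

0x1B0E813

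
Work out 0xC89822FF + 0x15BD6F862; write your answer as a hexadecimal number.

0x2246F1B61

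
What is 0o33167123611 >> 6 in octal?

0o331671236

Shifting right by 6 bits = 2 oct digits: drop the last 2.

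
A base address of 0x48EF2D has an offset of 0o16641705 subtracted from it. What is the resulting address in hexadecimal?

0o16641705 = 0x3B43C5 in hexadecimal.
Subtract column by column in base 16:
  D-5 → 8
  2-C → 6 (borrow)
  F-3-1 → B
  E-4 → A
  8-B → D (borrow)
  4-3-1 → 0

0xDAB68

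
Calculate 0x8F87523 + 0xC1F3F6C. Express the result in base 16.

0x1517B48F

Add column by column in base 16, right to left:
  3+C = F
  2+6 = 8
  5+F = 4 carry 1
  7+3+1 = B
  8+F = 7 carry 1
  F+1+1 = 1 carry 1
  8+C+1 = 5 carry 1
  final carry 1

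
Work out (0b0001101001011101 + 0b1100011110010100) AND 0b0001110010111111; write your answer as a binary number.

Add column by column in base 2, right to left:
  1+0 = 1
  0+0 = 0
  1+1 = 0 carry 1
  1+0+1 = 0 carry 1
  1+1+1 = 1 carry 1
  0+0+1 = 1
  1+0 = 1
  0+1 = 1
  0+1 = 1
  1+1 = 0 carry 1
  0+1+1 = 0 carry 1
  1+0+1 = 0 carry 1
  1+0+1 = 0 carry 1
  0+0+1 = 1
  0+1 = 1
  0+1 = 1
Sum = 0b1110000111110001; now AND with 0b0001110010111111:
  1110000111110001
& 0001110010111111
= 0000000010110001

0b10110001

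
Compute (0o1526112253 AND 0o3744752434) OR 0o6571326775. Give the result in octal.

0o7575336775

0o1526112253 AND 0o3744752434 = 0o1504112010.
Then OR with 0o6571326775.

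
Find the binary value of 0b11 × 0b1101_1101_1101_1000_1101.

0b1010011001100010100111

Multiply each base-2 digit by 3, carrying:
  1×3 = 3 → write 1 carry 1
  0×3+1 = 1 → write 1
  1×3 = 3 → write 1 carry 1
  1×3+1 = 4 → write 0 carry 2
  0×3+2 = 2 → write 0 carry 1
  0×3+1 = 1 → write 1
  0×3 = 0 → write 0
  1×3 = 3 → write 1 carry 1
  1×3+1 = 4 → write 0 carry 2
  0×3+2 = 2 → write 0 carry 1
  1×3+1 = 4 → write 0 carry 2
  1×3+2 = 5 → write 1 carry 2
  1×3+2 = 5 → write 1 carry 2
  0×3+2 = 2 → write 0 carry 1
  1×3+1 = 4 → write 0 carry 2
  1×3+2 = 5 → write 1 carry 2
  1×3+2 = 5 → write 1 carry 2
  0×3+2 = 2 → write 0 carry 1
  1×3+1 = 4 → write 0 carry 2
  1×3+2 = 5 → write 1 carry 2
  remaining carry: 10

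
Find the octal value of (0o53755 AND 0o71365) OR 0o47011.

0o57355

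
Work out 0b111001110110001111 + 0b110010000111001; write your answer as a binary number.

0b1000000000111001000

Add column by column in base 2, right to left:
  1+1 = 0 carry 1
  1+0+1 = 0 carry 1
  1+0+1 = 0 carry 1
  1+1+1 = 1 carry 1
  0+1+1 = 0 carry 1
  0+1+1 = 0 carry 1
  0+0+1 = 1
  1+0 = 1
  1+0 = 1
  0+0 = 0
  1+1 = 0 carry 1
  1+0+1 = 0 carry 1
  1+0+1 = 0 carry 1
  0+1+1 = 0 carry 1
  0+1+1 = 0 carry 1
  1+0+1 = 0 carry 1
  1+0+1 = 0 carry 1
  1+0+1 = 0 carry 1
  final carry 1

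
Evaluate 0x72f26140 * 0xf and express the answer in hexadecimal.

0x6bc33b2c0

Multiply each base-16 digit by 15, carrying:
  0×15 = 0 → write 0
  4×15 = 60 → write c carry 3
  1×15+3 = 18 → write 2 carry 1
  6×15+1 = 91 → write b carry 5
  2×15+5 = 35 → write 3 carry 2
  f×15+2 = 227 → write 3 carry 14
  2×15+14 = 44 → write c carry 2
  7×15+2 = 107 → write b carry 6
  remaining carry: 6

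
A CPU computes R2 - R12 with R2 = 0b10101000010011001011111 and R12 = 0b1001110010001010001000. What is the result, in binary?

0b1011010000001111010111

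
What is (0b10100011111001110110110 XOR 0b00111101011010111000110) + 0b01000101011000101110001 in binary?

First 0b10100011111001110110110 XOR 0b00111101011010111000110 = 0b10011110100011001110000.
Add column by column in base 2, right to left:
  0+1 = 1
  0+0 = 0
  0+0 = 0
  0+0 = 0
  1+1 = 0 carry 1
  1+1+1 = 1 carry 1
  1+1+1 = 1 carry 1
  0+0+1 = 1
  0+1 = 1
  1+0 = 1
  1+0 = 1
  0+0 = 0
  0+1 = 1
  0+1 = 1
  1+0 = 1
  0+1 = 1
  1+0 = 1
  1+1 = 0 carry 1
  1+0+1 = 0 carry 1
  1+0+1 = 0 carry 1
  0+0+1 = 1
  0+1 = 1
  1+0 = 1

0b11100011111011111100001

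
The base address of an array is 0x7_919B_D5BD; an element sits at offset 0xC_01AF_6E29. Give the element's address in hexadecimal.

0x13934B43E6

Add column by column in base 16, right to left:
  D+9 = 6 carry 1
  B+2+1 = E
  5+E = 3 carry 1
  D+6+1 = 4 carry 1
  B+F+1 = B carry 1
  9+A+1 = 4 carry 1
  1+1+1 = 3
  9+0 = 9
  7+C = 3 carry 1
  final carry 1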